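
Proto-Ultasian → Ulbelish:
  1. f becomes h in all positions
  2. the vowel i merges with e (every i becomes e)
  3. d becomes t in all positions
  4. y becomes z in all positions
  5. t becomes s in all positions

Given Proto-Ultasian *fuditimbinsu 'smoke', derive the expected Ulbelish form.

Ulbelish: *fuditimbinsu
  fuditimbinsu → huditimbinsu   [unconditioned shift]
  huditimbinsu → hudetembensu   [vowel merger]
  hudetembensu → hutetembensu   [unconditioned shift]
  hutetembensu (rule 4 does not apply)
  hutetembensu → husesembensu   [unconditioned shift]
  giving Ulbelish husesembensu.

husesembensu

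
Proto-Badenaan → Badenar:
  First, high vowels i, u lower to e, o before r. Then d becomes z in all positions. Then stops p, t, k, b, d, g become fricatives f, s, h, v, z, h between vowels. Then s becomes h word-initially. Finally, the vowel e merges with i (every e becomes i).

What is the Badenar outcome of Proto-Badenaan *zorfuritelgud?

zorforisilguz

Badenar: start from *zorfuritelgud.
  rule 1 (pre-rhotic lowering): zorfuritelgud → zorforitelgud
  rule 2 (unconditioned shift): zorforitelgud → zorforitelguz
  rule 3 (intervocalic lenition): zorforitelguz → zorforiselguz
  rule 4: no change — zorforiselguz
  rule 5 (vowel merger): zorforiselguz → zorforisilguz
  ⇒ Badenar zorforisilguz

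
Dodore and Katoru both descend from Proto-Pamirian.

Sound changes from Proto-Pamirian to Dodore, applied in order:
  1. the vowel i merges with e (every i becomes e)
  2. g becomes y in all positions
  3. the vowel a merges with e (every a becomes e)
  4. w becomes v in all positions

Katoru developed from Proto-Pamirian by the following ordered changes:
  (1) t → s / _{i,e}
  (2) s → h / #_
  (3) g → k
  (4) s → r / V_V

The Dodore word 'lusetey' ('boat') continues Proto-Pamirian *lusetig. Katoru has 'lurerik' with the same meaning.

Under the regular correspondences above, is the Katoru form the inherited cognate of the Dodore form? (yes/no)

yes

Derive the expected Katoru reflex of *lusetig:
Katoru: *lusetig
  lusetig → lusesig   [palatalisation]
  lusesig (rule 2 does not apply)
  lusesig → lusesik   [unconditioned shift]
  lusesik → lurerik   [rhotacism]
  giving Katoru lurerik.
Katoru 'lurerik' matches the regular reflex exactly, so the pair is cognate.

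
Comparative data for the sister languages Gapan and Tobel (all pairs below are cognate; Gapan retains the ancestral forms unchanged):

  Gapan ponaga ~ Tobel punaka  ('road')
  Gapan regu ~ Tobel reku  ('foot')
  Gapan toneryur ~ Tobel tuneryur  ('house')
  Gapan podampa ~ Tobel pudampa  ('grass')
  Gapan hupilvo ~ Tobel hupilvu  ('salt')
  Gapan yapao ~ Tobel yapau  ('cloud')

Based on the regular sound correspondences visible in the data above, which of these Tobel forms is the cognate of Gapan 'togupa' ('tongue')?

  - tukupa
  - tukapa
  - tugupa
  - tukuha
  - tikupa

podampa ~ pudampa — Gapan o corresponds to Tobel u after a consonant, before a consonant other than r, m, n, p, b, f, v.
regu ~ reku — Gapan g corresponds to Tobel k between vowels (before a back vowel).
Applying these to Gapan 'togupa':
  togupa → tugupa   (o→u after a consonant, before a consonant other than r, m, n, p, b, f, v)
  tugupa → tukupa   (g→k between vowels (before a back vowel))
So the Tobel cognate is 'tukupa'.

tukupa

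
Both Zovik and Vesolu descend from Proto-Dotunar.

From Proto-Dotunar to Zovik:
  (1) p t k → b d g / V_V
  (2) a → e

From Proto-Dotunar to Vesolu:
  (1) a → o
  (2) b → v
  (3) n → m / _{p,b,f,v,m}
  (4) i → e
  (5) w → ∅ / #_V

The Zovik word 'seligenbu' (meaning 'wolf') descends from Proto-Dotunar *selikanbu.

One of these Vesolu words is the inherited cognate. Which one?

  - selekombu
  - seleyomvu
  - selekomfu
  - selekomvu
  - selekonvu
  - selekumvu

Vesolu: start from *selikanbu.
  rule 1 (vowel merger): selikanbu → selikonbu
  rule 2 (unconditioned shift): selikonbu → selikonvu
  rule 3 (nasal place assimilation): selikonvu → selikomvu
  rule 4 (vowel merger): selikomvu → selekomvu
  rule 5: no change — selekomvu
  ⇒ Vesolu selekomvu

selekomvu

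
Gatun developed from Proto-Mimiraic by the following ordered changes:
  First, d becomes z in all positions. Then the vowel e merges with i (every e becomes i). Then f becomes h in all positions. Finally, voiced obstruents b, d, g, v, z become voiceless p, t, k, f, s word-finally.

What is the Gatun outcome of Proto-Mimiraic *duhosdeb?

Gatun: *duhosdeb
  duhosdeb → zuhoszeb   [unconditioned shift]
  zuhoszeb → zuhoszib   [vowel merger]
  zuhoszib (rule 3 does not apply)
  zuhoszib → zuhoszip   [final devoicing]
  giving Gatun zuhoszip.

zuhoszip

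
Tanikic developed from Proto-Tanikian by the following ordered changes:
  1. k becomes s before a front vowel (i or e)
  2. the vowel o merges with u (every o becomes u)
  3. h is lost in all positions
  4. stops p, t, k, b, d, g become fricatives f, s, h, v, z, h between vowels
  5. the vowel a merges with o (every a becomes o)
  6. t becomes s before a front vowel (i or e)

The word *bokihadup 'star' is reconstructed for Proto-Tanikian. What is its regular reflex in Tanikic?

Tanikic: *bokihadup
  bokihadup → bosihadup   [palatalisation]
  bosihadup → busihadup   [vowel merger]
  busihadup → busiadup   [h-loss]
  busiadup → busiazup   [intervocalic lenition]
  busiazup → busiozup   [vowel merger]
  busiozup (rule 6 does not apply)
  giving Tanikic busiozup.

busiozup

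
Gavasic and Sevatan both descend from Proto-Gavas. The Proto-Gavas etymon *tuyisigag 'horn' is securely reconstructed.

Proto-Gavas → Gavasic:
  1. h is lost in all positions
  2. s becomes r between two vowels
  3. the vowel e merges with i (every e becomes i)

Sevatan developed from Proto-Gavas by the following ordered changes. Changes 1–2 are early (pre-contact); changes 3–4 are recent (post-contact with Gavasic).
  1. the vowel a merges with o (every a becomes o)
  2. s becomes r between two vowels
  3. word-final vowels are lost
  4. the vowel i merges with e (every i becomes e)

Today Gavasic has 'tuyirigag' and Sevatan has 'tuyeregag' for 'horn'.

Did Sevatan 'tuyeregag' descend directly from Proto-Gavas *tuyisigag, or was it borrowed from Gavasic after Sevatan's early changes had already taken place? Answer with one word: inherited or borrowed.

If inherited, *tuyisigag would pass through all of Sevatan's changes:
Sevatan: *tuyisigag > tuyisigog > tuyirigog > tuyeregog  (by vowel merger, rhotacism, vowel merger)
If borrowed from Gavasic 'tuyirigag' after the early changes, it would undergo only the recent ones:
  rule 3 (apocope): no change (tuyirigag)
  rule 4 (vowel merger): tuyirigag → tuyeregag
  ⇒ as a loan: tuyeregag
Sevatan 'tuyeregag' matches the loan outcome 'tuyeregag', not the inherited 'tuyeregog' — it skipped the early Sevatan changes, so it was borrowed from Gavasic.

borrowed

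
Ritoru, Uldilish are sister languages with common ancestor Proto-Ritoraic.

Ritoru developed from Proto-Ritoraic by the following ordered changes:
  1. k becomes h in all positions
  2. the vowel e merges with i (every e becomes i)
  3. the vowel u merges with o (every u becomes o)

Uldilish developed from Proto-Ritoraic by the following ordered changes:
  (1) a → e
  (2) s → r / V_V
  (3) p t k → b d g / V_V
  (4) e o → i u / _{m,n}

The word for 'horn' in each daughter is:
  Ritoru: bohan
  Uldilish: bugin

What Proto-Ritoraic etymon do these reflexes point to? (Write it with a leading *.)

*bukan

Position 4: Ritoru has a, Uldilish has i. Ritoru preserves a here (none of its changes turn any other segment into a), so the proto-segment is *a.
Position 3: Ritoru has h, Uldilish has g. Taking the neighbouring segments as reconstructed: Ritoru h could go back to *k or *h; Uldilish g could go back to *k or *g — the one source consistent with every daughter is *k.
Position 2: Ritoru has o, Uldilish has u. Taking the neighbouring segments as reconstructed: Ritoru o could go back to *o or *u; Uldilish u can only go back to *u — the one source consistent with every daughter is *u.
Verify the candidate proto-form against each daughter:
Ritoru: *bukan
  bukan → buhan   [unconditioned shift]
  buhan (rule 2 does not apply)
  buhan → bohan   [vowel merger]
  giving Ritoru bohan.
Uldilish: *bukan > buken > bugen > bugin  (by vowel merger, intervocalic voicing, pre-nasal raising)
Only *bukan yields all of Ritoru bohan, Uldilish bugin.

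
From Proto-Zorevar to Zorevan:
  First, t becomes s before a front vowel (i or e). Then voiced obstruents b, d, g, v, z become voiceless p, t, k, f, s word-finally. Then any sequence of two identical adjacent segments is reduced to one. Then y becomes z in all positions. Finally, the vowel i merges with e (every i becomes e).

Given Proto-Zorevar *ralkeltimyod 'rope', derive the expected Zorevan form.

ralkelsemzot

Zorevan: start from *ralkeltimyod.
  rule 1 (palatalisation): ralkeltimyod → ralkelsimyod
  rule 2 (final devoicing): ralkelsimyod → ralkelsimyot
  rule 3: no change — ralkelsimyot
  rule 4 (unconditioned shift): ralkelsimyot → ralkelsimzot
  rule 5 (vowel merger): ralkelsimzot → ralkelsemzot
  ⇒ Zorevan ralkelsemzot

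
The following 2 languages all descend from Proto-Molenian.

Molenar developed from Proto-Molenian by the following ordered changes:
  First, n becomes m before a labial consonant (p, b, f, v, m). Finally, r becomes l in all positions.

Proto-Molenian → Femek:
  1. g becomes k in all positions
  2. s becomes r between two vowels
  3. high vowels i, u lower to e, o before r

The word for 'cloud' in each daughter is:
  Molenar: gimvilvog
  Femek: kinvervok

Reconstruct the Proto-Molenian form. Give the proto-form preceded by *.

*ginvirvog

Position 3: Molenar has m, Femek has n. Femek preserves n here (none of its changes turn any other segment into n), so the proto-segment is *n.
Position 9: Molenar has g, Femek has k. Molenar preserves g here (none of its changes turn any other segment into g), so the proto-segment is *g.
Verify the candidate proto-form against each daughter:
Molenar: *ginvirvog > gimvirvog > gimvilvog  (by nasal place assimilation, unconditioned shift)
Femek: *ginvirvog > kinvirvok > kinvervok  (by unconditioned shift, pre-rhotic lowering)
No other proto-form is consistent with every reflex, so the reconstruction is *ginvirvog.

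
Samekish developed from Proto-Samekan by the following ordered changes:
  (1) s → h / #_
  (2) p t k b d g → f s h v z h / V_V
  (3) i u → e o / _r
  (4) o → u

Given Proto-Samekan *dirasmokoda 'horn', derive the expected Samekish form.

derasmuhuza

Samekish: *dirasmokoda > dirasmohoza > derasmohoza > derasmuhuza  (by intervocalic lenition, pre-rhotic lowering, vowel merger)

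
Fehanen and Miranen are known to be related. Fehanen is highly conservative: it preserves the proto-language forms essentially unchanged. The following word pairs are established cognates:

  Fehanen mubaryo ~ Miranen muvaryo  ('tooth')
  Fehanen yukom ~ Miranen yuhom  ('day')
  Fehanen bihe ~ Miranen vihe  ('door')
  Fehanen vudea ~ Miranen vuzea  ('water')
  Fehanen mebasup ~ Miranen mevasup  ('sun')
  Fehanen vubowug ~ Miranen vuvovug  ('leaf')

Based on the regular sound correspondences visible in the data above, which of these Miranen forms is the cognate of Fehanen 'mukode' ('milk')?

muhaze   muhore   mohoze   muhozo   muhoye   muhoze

muhoze

yukom ~ yuhom — Fehanen k corresponds to Miranen h between vowels (before a back vowel).
vudea ~ vuzea — Fehanen d corresponds to Miranen z between vowels (before a front vowel).
Applying these to Fehanen 'mukode':
  mukode → muhode   (k→h between vowels (before a back vowel))
  muhode → muhoze   (d→z between vowels (before a front vowel))
So the Miranen cognate is 'muhoze'.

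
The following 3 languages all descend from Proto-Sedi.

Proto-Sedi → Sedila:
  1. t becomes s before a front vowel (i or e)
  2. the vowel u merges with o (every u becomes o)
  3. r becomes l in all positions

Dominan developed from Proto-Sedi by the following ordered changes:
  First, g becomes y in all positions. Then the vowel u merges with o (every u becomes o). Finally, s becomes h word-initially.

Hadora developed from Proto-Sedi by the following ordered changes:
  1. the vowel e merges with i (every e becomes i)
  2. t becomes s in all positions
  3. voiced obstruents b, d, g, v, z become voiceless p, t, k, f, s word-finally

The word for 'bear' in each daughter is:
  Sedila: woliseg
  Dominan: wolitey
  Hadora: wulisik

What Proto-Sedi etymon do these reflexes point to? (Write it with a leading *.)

Position 7: Sedila has g, Dominan has y, Hadora has k. Sedila preserves g here (none of its changes turn any other segment into g), so the proto-segment is *g.
Position 6: Sedila has e, Dominan has e, Hadora has i. Sedila preserves e here (none of its changes turn any other segment into e), so the proto-segment is *e.
Continuing position by position gives *wuliteg; check it forward:
Sedila: *wuliteg > wuliseg > woliseg  (by palatalisation, vowel merger)
Dominan: start from *wuliteg.
  rule 1 (unconditioned shift): wuliteg → wulitey
  rule 2 (vowel merger): wulitey → wolitey
  rule 3: no change — wolitey
  ⇒ Dominan wolitey
Hadora: start from *wuliteg.
  rule 1 (vowel merger): wuliteg → wulitig
  rule 2 (unconditioned shift): wulitig → wulisig
  rule 3 (final devoicing): wulisig → wulisik
  ⇒ Hadora wulisik
No other proto-form is consistent with every reflex, so the reconstruction is *wuliteg.

*wuliteg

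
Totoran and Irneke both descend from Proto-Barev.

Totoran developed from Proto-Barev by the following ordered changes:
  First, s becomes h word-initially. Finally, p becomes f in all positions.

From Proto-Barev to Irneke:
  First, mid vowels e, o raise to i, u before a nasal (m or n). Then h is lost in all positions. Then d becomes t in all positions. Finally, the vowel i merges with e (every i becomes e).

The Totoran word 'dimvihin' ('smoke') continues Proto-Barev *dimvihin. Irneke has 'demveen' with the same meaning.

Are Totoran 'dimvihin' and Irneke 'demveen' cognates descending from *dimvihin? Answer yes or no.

Derive the expected Irneke reflex of *dimvihin:
Irneke: start from *dimvihin.
  rule 1: no change — dimvihin
  rule 2 (h-loss): dimvihin → dimviin
  rule 3 (unconditioned shift): dimviin → timviin
  rule 4 (vowel merger): timviin → temveen
  ⇒ Irneke temveen
The regular Irneke reflex would be 'temveen', but the attested form is 'demveen'. The correspondence is irregular, so they are not cognates (the Irneke form has a different source).

no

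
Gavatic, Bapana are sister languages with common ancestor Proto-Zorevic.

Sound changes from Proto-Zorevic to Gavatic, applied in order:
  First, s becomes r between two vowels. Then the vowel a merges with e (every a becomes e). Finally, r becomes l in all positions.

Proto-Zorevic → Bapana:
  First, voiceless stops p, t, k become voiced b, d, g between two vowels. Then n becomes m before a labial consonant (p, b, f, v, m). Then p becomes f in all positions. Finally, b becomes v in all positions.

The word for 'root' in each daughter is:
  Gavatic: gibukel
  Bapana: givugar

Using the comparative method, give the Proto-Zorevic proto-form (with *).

Position 3: Gavatic has b, Bapana has v. Gavatic preserves b here (none of its changes turn any other segment into b), so the proto-segment is *b.
Position 6: Gavatic has e, Bapana has a. Bapana preserves a here (none of its changes turn any other segment into a), so the proto-segment is *a.
Position 5: Gavatic has k, Bapana has g. Gavatic preserves k here (none of its changes turn any other segment into k), so the proto-segment is *k.
Verify the candidate proto-form against each daughter:
Gavatic: *gibukar > gibuker > gibukel  (by vowel merger, unconditioned shift)
Bapana: start from *gibukar.
  rule 1 (intervocalic voicing): gibukar → gibugar
  rule 2: no change — gibugar
  rule 3: no change — gibugar
  rule 4 (unconditioned shift): gibugar → givugar
  ⇒ Bapana givugar
Only *gibukar yields all of Gavatic gibukel, Bapana givugar.

*gibukar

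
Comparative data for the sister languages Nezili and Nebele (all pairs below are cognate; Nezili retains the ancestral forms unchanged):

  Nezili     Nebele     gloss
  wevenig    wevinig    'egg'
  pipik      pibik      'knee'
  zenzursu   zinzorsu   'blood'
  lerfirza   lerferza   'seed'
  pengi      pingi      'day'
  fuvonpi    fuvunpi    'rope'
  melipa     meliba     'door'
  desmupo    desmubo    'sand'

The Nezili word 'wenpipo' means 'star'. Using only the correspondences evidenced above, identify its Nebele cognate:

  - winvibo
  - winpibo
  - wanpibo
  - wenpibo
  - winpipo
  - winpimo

wevenig ~ wevinig, zenzursu ~ zinzorsu — Nezili e corresponds to Nebele i after a consonant, before a nasal.
desmupo ~ desmubo — Nezili p corresponds to Nebele b between vowels (before a back vowel).
Applying these to Nezili 'wenpipo':
  wenpipo → winpipo   (e→i after a consonant, before a nasal)
  winpipo → winpibo   (p→b between vowels (before a back vowel))
So the Nebele cognate is 'winpibo'.

winpibo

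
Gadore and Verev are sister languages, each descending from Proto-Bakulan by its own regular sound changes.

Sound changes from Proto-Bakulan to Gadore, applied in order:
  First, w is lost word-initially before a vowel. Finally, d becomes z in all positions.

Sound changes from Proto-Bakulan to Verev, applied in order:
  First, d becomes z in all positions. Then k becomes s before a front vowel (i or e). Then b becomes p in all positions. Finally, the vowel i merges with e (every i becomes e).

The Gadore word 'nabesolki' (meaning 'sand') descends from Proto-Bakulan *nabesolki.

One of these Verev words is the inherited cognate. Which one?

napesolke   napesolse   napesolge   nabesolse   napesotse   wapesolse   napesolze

Verev: start from *nabesolki.
  rule 1: no change — nabesolki
  rule 2 (palatalisation): nabesolki → nabesolsi
  rule 3 (unconditioned shift): nabesolsi → napesolsi
  rule 4 (vowel merger): napesolsi → napesolse
  ⇒ Verev napesolse
Only 'napesolse' matches the regular Verev development of *nabesolki.

napesolse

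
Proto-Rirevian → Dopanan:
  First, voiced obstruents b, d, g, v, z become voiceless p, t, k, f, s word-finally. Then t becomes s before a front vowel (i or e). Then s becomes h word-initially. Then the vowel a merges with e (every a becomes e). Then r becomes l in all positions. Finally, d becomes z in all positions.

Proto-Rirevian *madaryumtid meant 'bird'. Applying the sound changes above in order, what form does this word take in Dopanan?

Dopanan: start from *madaryumtid.
  rule 1 (final devoicing): madaryumtid → madaryumtit
  rule 2 (palatalisation): madaryumtit → madaryumsit
  rule 3: no change — madaryumsit
  rule 4 (vowel merger): madaryumsit → mederyumsit
  rule 5 (unconditioned shift): mederyumsit → medelyumsit
  rule 6 (unconditioned shift): medelyumsit → mezelyumsit
  ⇒ Dopanan mezelyumsit

mezelyumsit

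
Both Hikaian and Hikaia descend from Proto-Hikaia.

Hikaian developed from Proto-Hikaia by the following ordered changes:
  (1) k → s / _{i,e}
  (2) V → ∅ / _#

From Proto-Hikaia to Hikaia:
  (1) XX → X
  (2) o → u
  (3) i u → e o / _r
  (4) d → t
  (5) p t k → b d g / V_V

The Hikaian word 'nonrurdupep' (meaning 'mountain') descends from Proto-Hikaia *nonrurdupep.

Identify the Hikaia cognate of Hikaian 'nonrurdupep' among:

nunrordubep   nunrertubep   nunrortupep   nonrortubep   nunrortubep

nunrortubep

Hikaia: *nonrurdupep
  nonrurdupep (rule 1 does not apply)
  nonrurdupep → nunrurdupep   [vowel merger]
  nunrurdupep → nunrordupep   [pre-rhotic lowering]
  nunrordupep → nunrortupep   [unconditioned shift]
  nunrortupep → nunrortubep   [intervocalic voicing]
  giving Hikaia nunrortubep.
The other candidates each miss or misapply at least one Hikaia change.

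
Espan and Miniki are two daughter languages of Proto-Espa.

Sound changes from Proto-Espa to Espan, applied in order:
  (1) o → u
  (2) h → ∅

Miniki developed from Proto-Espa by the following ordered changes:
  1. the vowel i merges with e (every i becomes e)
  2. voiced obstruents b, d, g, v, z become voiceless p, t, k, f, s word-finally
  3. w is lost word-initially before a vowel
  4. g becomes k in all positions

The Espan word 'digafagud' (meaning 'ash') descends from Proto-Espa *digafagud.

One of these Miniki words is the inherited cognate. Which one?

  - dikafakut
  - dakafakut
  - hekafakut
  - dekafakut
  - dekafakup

Miniki: *digafagud
  digafagud → degafagud   [vowel merger]
  degafagud → degafagut   [final devoicing]
  degafagut (rule 3 does not apply)
  degafagut → dekafakut   [unconditioned shift]
  giving Miniki dekafakut.
The other candidates each miss or misapply at least one Miniki change.

dekafakut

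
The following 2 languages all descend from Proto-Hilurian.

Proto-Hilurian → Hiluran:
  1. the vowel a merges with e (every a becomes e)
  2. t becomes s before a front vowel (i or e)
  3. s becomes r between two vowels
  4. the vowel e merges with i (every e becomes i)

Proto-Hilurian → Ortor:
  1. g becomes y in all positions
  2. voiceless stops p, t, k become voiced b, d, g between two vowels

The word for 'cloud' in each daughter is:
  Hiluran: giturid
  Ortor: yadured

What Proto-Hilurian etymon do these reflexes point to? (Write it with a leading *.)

Position 1: Hiluran has g, Ortor has y. Hiluran preserves g here (none of its changes turn any other segment into g), so the proto-segment is *g.
Position 6: Hiluran has i, Ortor has e. Ortor preserves e here (none of its changes turn any other segment into e), so the proto-segment is *e.
Verify the candidate proto-form against each daughter:
Hiluran: *gatured > getured > giturid  (by vowel merger, vowel merger)
Ortor: *gatured > yatured > yadured  (by unconditioned shift, intervocalic voicing)
No other proto-form is consistent with every reflex, so the reconstruction is *gatured.

*gatured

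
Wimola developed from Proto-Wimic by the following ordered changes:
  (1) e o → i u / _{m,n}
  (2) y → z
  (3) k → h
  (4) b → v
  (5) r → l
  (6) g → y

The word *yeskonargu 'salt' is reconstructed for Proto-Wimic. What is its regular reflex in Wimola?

Wimola: *yeskonargu
  yeskonargu → yeskunargu   [pre-nasal raising]
  yeskunargu → zeskunargu   [unconditioned shift]
  zeskunargu → zeshunargu   [unconditioned shift]
  zeshunargu (rule 4 does not apply)
  zeshunargu → zeshunalgu   [unconditioned shift]
  zeshunalgu → zeshunalyu   [unconditioned shift]
  giving Wimola zeshunalyu.

zeshunalyu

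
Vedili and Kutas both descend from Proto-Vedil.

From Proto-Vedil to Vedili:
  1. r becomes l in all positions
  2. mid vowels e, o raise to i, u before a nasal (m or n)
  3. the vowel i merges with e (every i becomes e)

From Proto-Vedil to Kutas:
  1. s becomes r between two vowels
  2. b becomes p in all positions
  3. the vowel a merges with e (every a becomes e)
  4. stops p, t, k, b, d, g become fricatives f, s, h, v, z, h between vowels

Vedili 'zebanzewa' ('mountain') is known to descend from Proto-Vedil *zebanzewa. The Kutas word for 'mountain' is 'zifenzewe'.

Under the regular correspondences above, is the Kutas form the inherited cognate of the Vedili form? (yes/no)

Derive the expected Kutas reflex of *zebanzewa:
Kutas: *zebanzewa > zepanzewa > zepenzewe > zefenzewe  (by unconditioned shift, vowel merger, intervocalic lenition)
The regular Kutas reflex would be 'zefenzewe', but the attested form is 'zifenzewe'. The correspondence is irregular, so they are not cognates (the Kutas form has a different source).

no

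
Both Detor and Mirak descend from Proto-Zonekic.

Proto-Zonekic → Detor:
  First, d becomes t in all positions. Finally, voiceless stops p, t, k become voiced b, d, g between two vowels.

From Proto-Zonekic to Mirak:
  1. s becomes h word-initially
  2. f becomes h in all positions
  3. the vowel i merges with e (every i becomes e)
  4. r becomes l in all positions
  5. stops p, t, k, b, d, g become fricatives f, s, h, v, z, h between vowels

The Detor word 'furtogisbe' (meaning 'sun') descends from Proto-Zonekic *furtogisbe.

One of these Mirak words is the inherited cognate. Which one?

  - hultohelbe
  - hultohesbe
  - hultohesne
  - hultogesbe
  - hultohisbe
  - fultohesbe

hultohesbe

Mirak: *furtogisbe > hurtogisbe > hurtogesbe > hultogesbe > hultohesbe  (by unconditioned shift, vowel merger, unconditioned shift, intervocalic lenition)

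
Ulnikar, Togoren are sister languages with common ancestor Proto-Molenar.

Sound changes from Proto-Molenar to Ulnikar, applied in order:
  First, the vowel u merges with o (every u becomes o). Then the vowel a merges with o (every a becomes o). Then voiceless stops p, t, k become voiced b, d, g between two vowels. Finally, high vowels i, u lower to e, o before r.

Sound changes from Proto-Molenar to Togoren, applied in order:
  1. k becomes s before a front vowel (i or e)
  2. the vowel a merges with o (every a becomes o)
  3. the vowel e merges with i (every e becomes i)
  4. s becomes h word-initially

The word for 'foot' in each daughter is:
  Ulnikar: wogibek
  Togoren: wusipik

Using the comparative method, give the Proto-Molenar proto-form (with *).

*wukipek

Position 2: Ulnikar has o, Togoren has u. Togoren preserves u here (none of its changes turn any other segment into u), so the proto-segment is *u.
Position 5: Ulnikar has b, Togoren has p. Togoren preserves p here (none of its changes turn any other segment into p), so the proto-segment is *p.
This points to *wukipek. Verify forward in each daughter:
Ulnikar: *wukipek
  wukipek → wokipek   [vowel merger]
  wokipek (rule 2 does not apply)
  wokipek → wogibek   [intervocalic voicing]
  wogibek (rule 4 does not apply)
  giving Ulnikar wogibek.
Togoren: *wukipek > wusipek > wusipik  (by palatalisation, vowel merger)
Only *wukipek yields all of Ulnikar wogibek, Togoren wusipik.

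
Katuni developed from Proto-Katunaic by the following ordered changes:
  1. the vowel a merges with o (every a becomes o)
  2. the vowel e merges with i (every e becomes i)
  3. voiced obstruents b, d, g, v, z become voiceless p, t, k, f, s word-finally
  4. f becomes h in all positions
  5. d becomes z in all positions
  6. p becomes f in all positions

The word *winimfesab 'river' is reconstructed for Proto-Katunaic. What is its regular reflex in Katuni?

Katuni: start from *winimfesab.
  rule 1 (vowel merger): winimfesab → winimfesob
  rule 2 (vowel merger): winimfesob → winimfisob
  rule 3 (final devoicing): winimfisob → winimfisop
  rule 4 (unconditioned shift): winimfisop → winimhisop
  rule 5: no change — winimhisop
  rule 6 (unconditioned shift): winimhisop → winimhisof
  ⇒ Katuni winimhisof

winimhisof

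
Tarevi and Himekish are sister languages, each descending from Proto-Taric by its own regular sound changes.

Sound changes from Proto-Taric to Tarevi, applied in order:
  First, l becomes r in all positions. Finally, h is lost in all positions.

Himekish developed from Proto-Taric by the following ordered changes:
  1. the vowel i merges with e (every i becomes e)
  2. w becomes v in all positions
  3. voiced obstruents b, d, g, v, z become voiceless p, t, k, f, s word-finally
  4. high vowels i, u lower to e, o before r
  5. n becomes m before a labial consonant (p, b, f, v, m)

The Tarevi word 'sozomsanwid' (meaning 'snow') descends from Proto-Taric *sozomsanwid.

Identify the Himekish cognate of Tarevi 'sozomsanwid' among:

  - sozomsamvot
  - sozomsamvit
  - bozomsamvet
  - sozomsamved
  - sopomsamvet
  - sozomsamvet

Himekish: start from *sozomsanwid.
  rule 1 (vowel merger): sozomsanwid → sozomsanwed
  rule 2 (unconditioned shift): sozomsanwed → sozomsanved
  rule 3 (final devoicing): sozomsanved → sozomsanvet
  rule 4: no change — sozomsanvet
  rule 5 (nasal place assimilation): sozomsanvet → sozomsamvet
  ⇒ Himekish sozomsamvet
The other candidates each miss or misapply at least one Himekish change.

sozomsamvet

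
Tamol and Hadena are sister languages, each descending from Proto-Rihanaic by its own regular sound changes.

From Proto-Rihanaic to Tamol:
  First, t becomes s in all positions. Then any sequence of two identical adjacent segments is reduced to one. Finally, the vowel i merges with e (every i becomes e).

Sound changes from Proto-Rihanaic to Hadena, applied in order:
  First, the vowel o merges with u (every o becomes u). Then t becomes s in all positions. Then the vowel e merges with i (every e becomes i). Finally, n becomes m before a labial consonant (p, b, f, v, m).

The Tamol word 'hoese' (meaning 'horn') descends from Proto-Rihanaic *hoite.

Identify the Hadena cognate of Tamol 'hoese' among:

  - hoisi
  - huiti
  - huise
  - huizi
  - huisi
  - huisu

huisi

Hadena: *hoite > huite > huise > huisi  (by vowel merger, unconditioned shift, vowel merger)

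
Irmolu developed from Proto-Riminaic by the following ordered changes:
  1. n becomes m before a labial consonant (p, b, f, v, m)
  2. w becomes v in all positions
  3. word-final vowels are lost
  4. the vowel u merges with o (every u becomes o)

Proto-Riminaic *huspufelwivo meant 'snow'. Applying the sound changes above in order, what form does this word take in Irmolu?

hospofelviv

Irmolu: start from *huspufelwivo.
  rule 1: no change — huspufelwivo
  rule 2 (unconditioned shift): huspufelwivo → huspufelvivo
  rule 3 (apocope): huspufelvivo → huspufelviv
  rule 4 (vowel merger): huspufelviv → hospofelviv
  ⇒ Irmolu hospofelviv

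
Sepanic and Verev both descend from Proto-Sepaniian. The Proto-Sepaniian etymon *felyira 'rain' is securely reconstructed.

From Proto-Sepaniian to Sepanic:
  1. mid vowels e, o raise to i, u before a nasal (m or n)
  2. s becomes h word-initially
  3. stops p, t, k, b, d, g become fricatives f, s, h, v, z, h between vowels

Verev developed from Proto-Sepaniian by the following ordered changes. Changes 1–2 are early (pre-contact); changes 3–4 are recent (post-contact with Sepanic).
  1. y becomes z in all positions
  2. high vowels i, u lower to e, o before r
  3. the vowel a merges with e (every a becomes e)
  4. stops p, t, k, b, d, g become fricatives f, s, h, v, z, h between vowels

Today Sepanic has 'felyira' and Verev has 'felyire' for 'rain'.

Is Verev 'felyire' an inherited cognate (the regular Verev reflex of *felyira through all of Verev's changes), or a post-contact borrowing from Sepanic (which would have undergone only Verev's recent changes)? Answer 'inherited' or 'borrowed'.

borrowed

If inherited, *felyira would pass through all of Verev's changes:
Verev: *felyira > felzira > felzera > felzere  (by unconditioned shift, pre-rhotic lowering, vowel merger)
If borrowed from Sepanic 'felyira' after the early changes, it would undergo only the recent ones:
  rule 3 (vowel merger): felyira → felyire
  rule 4 (intervocalic lenition): no change (felyire)
  ⇒ as a loan: felyire
Verev 'felyire' matches the loan outcome 'felyire', not the inherited 'felzere' — it skipped the early Verev changes, so it was borrowed from Sepanic.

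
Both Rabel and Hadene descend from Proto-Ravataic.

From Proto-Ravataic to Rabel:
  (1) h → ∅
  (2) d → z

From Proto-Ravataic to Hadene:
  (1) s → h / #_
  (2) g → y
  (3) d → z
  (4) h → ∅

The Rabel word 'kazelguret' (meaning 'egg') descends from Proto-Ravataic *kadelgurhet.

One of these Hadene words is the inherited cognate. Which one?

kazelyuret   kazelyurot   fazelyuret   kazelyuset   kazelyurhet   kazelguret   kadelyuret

Hadene: *kadelgurhet
  kadelgurhet (rule 1 does not apply)
  kadelgurhet → kadelyurhet   [unconditioned shift]
  kadelyurhet → kazelyurhet   [unconditioned shift]
  kazelyurhet → kazelyuret   [h-loss]
  giving Hadene kazelyuret.
The other candidates each miss or misapply at least one Hadene change.

kazelyuret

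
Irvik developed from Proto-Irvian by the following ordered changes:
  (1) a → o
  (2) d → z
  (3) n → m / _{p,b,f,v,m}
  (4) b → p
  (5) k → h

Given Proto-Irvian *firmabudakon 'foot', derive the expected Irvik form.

Irvik: start from *firmabudakon.
  rule 1 (vowel merger): firmabudakon → firmobudokon
  rule 2 (unconditioned shift): firmobudokon → firmobuzokon
  rule 3: no change — firmobuzokon
  rule 4 (unconditioned shift): firmobuzokon → firmopuzokon
  rule 5 (unconditioned shift): firmopuzokon → firmopuzohon
  ⇒ Irvik firmopuzohon

firmopuzohon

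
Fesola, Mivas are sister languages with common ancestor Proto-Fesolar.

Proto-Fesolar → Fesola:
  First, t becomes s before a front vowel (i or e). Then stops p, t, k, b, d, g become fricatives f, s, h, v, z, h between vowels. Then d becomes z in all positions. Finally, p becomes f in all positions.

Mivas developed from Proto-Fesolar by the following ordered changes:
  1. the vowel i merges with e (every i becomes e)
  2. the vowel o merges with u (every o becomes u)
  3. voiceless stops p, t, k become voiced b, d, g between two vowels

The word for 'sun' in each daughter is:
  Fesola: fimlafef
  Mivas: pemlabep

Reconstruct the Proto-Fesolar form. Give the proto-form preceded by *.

*pimlapep

Position 6: Fesola has f, Mivas has b. Taking the neighbouring segments as reconstructed: Fesola f could go back to *p or *f; Mivas b could go back to *p or *b — the one source consistent with every daughter is *p.
Position 2: Fesola has i, Mivas has e. Fesola preserves i here (none of its changes turn any other segment into i), so the proto-segment is *i.
Continuing position by position gives *pimlapep; check it forward:
Fesola: *pimlapep
  pimlapep (rule 1 does not apply)
  pimlapep → pimlafep   [intervocalic lenition]
  pimlafep (rule 3 does not apply)
  pimlafep → fimlafef   [unconditioned shift]
  giving Fesola fimlafef.
Mivas: *pimlapep > pemlapep > pemlabep  (by vowel merger, intervocalic voicing)
No other proto-form is consistent with every reflex, so the reconstruction is *pimlapep.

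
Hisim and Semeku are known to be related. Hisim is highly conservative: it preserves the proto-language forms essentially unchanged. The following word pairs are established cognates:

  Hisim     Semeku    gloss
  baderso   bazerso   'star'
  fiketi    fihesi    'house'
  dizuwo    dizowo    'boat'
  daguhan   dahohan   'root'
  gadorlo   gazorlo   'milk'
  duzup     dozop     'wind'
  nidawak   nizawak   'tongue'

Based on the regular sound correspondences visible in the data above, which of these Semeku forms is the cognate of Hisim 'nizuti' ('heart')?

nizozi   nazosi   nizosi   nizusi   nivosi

dizuwo ~ dizowo, daguhan ~ dahohan — Hisim u corresponds to Semeku o after a consonant, before a consonant other than r, m, n, p, b, f, v.
fiketi ~ fihesi — Hisim t corresponds to Semeku s between vowels (before a front vowel).
Applying these to Hisim 'nizuti':
  nizuti → nizoti   (u→o after a consonant, before a consonant other than r, m, n, p, b, f, v)
  nizoti → nizosi   (t→s between vowels (before a front vowel))
So the Semeku cognate is 'nizosi'.

nizosi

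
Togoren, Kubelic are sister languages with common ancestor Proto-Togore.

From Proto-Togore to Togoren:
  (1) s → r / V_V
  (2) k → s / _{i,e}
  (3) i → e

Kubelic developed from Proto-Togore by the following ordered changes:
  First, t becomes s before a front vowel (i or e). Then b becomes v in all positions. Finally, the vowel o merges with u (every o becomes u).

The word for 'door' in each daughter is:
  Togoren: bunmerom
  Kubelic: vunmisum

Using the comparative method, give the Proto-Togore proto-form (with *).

*bunmisom

Position 6: Togoren has r, Kubelic has s. Taking the neighbouring segments as reconstructed: Togoren r could go back to *s or *r; Kubelic s can only go back to *s — the one source consistent with every daughter is *s.
Position 1: Togoren has b, Kubelic has v. Togoren preserves b here (none of its changes turn any other segment into b), so the proto-segment is *b.
Position 5: Togoren has e, Kubelic has i. Kubelic preserves i here (none of its changes turn any other segment into i), so the proto-segment is *i.
Continuing position by position gives *bunmisom; check it forward:
Togoren: *bunmisom > bunmirom > bunmerom  (by rhotacism, vowel merger)
Kubelic: start from *bunmisom.
  rule 1: no change — bunmisom
  rule 2 (unconditioned shift): bunmisom → vunmisom
  rule 3 (vowel merger): vunmisom → vunmisum
  ⇒ Kubelic vunmisum
No other proto-form is consistent with every reflex, so the reconstruction is *bunmisom.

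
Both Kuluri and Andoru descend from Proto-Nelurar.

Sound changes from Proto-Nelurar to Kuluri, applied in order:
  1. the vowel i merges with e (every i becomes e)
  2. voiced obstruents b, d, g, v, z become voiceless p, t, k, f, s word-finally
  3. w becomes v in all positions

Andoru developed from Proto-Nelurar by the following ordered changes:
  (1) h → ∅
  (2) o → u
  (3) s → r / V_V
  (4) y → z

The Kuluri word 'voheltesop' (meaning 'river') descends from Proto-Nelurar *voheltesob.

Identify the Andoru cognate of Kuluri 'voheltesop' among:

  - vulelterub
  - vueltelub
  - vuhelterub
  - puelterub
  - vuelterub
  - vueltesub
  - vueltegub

vuelterub

Andoru: *voheltesob > voeltesob > vueltesub > vuelterub  (by h-loss, vowel merger, rhotacism)
Only 'vuelterub' matches the regular Andoru development of *voheltesob.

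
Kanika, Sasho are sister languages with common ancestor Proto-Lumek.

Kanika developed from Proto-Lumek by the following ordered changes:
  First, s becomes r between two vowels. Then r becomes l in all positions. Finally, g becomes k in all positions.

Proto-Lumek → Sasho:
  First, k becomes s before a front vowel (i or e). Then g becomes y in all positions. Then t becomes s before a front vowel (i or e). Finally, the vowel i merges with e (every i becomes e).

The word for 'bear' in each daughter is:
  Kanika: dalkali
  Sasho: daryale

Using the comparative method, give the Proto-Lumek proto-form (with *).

Position 3: Kanika has l, Sasho has r. Sasho preserves r here (none of its changes turn any other segment into r), so the proto-segment is *r.
Position 7: Kanika has i, Sasho has e. Kanika preserves i here (none of its changes turn any other segment into i), so the proto-segment is *i.
Continuing position by position gives *dargali; check it forward:
Kanika: *dargali
  dargali (rule 1 does not apply)
  dargali → dalgali   [unconditioned shift]
  dalgali → dalkali   [unconditioned shift]
  giving Kanika dalkali.
Sasho: *dargali > daryali > daryale  (by unconditioned shift, vowel merger)
*dargali is the unique common source.

*dargali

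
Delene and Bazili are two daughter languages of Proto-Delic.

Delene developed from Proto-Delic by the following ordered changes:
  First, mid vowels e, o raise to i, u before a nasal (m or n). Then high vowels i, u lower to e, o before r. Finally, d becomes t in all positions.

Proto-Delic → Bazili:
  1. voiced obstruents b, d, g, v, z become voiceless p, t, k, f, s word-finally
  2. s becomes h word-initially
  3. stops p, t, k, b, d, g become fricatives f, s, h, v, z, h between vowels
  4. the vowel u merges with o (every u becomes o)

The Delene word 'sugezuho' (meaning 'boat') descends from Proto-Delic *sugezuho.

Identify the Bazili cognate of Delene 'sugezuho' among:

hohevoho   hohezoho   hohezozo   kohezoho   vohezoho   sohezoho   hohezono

hohezoho

Bazili: start from *sugezuho.
  rule 1: no change — sugezuho
  rule 2 (debuccalisation): sugezuho → hugezuho
  rule 3 (intervocalic lenition): hugezuho → huhezuho
  rule 4 (vowel merger): huhezuho → hohezoho
  ⇒ Bazili hohezoho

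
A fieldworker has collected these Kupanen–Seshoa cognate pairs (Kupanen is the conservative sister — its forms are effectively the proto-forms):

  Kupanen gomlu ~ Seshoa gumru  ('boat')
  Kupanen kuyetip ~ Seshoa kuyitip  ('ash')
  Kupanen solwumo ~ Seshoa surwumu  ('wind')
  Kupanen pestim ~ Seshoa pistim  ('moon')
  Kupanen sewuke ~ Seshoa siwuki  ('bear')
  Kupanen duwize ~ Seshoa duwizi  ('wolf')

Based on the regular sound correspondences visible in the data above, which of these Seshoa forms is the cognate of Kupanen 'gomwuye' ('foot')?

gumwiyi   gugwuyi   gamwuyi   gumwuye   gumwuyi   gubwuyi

gumwuyi

gomlu ~ gumru — Kupanen o corresponds to Seshoa u after a consonant, before a nasal.
sewuke ~ siwuki, duwize ~ duwizi — Kupanen e corresponds to Seshoa i word-finally.
Applying these to Kupanen 'gomwuye':
  gomwuye → gumwuye   (o→u after a consonant, before a nasal)
  gumwuye → gumwuyi   (e→i word-finally)
So the Seshoa cognate is 'gumwuyi'.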